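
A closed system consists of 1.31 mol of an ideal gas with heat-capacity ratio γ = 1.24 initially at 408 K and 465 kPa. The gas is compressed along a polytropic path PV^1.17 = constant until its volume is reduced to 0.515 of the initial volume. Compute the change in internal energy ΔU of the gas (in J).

2210 J

V₁ = nRT₁/P₁ = 1.31×8.314×408/465 = 9.56 L.
Polytropic n=1.17: T₂ = T₁(V₁/V₂)^(n−1) = 408×(1.94)^0.17 = 457 K; P₂ = P₁(V₁/V₂)^n = 1010 kPa.
For an ideal gas ΔU = nCvΔT with Cv = R/(γ−1) = 34.6 J/(mol·K).
ΔU = 1.31×34.6×(457−408) = 2210 J.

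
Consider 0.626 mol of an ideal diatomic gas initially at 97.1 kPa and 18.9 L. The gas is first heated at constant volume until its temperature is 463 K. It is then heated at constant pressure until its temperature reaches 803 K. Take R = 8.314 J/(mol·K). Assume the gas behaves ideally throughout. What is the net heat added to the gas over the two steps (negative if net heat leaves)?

T₁ = P₁V₁/(nR) = 97.1×18.9/(0.626×8.314) = 353 K.
Step 1 — Isochoric: V stays 18.9 L; P/T = const ⇒ T₂ = 463 K, P₂ = 127 kPa.
W = 0 (no volume change).
ΔU = nCvΔT = 0.626×20.8×(463−353) = 1440 J.
Q = ΔU = 1440 J.
State after step 1: P = 127 kPa, V = 18.9 L, T = 463 K.
Step 2 — Isobaric: P stays 127 kPa; V/T = const ⇒ T₂ = 803 K, V₂ = 32.8 L.
W = PΔV = 127×(32.8−18.9) kPa·L = 1770 J.
ΔU = nCvΔT = 0.626×20.8×(803−463) = 4420 J.
Q = ΔU + W = nCpΔT = 6190 J.
Net over both steps: W = 1770 J, Q = 7630 J, ΔU = 5860 J.

7630 J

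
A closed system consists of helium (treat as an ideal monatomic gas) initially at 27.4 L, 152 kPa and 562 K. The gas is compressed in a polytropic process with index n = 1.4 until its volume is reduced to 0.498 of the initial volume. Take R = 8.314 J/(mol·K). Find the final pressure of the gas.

403 kPa

Polytropic n=1.4: T₂ = T₁(V₁/V₂)^(n−1) = 562×(2.01)^0.40 = 743 K; P₂ = P₁(V₁/V₂)^n = 403 kPa.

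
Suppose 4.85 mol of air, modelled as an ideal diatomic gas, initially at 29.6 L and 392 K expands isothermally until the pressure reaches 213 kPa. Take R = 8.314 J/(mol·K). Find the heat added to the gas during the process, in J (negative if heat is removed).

14500 J

P₁ = nRT₁/V₁ = 4.85×8.314×392/29.6 = 534 kPa.
Isothermal: T stays 392 K; PV = const ⇒ V₂ = 74.2 L, P₂ = 213 kPa.
ΔU = 0 (ideal gas, T constant).
W = nRT ln(V₂/V₁) = 4.85×8.314×392×ln(2.51) = 14500 J.
Q = ΔU + W = 14500 J.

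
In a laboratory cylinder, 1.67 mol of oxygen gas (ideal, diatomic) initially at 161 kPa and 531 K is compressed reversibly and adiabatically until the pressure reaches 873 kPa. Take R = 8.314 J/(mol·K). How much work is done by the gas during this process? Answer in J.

V₁ = nRT₁/P₁ = 1.67×8.314×531/161 = 45.8 L.
Adiabatic: T₂/T₁ = (P₂/P₁)^((γ−1)/γ) ⇒ T₂ = 531×(5.42)^0.286 = 861 K; V₂ = 13.7 L.
ΔU = nCvΔT = 1.67×20.8×(861−531) = 11400 J.
Q = 0 for an adiabatic process, so W = −ΔU = -11400 J.

-11400 J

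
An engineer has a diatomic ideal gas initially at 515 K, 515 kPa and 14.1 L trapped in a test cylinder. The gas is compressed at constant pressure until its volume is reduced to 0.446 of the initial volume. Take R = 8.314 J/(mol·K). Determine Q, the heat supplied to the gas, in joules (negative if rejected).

n = P₁V₁/(RT₁) = 515×14.1/(8.314×515) = 1.70 mol.
Isobaric: P stays 515 kPa; V/T = const ⇒ T₂ = 230 K, V₂ = 6.29 L.
W = PΔV = 515×(6.29−14.1) kPa·L = -4020 J.
ΔU = nCvΔT = 1.70×20.8×(230−515) = -10100 J.
Q = ΔU + W = nCpΔT = -14100 J.

-14100 J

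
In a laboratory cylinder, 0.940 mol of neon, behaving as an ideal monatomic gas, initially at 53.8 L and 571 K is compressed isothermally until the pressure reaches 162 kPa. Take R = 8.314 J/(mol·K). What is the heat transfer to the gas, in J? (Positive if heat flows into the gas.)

P₁ = nRT₁/V₁ = 0.940×8.314×571/53.8 = 82.9 kPa.
Isothermal: T stays 571 K; PV = const ⇒ V₂ = 27.5 L, P₂ = 162 kPa.
ΔU = 0 (ideal gas, T constant).
W = nRT ln(V₂/V₁) = 0.940×8.314×571×ln(0.512) = -2990 J.
Q = ΔU + W = -2990 J.

-2990 J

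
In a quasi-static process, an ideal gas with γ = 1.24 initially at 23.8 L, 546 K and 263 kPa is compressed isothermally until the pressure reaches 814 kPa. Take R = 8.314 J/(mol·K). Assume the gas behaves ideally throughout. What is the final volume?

7.69 L

Isothermal: T stays 546 K; PV = const ⇒ V₂ = 7.69 L, P₂ = 814 kPa.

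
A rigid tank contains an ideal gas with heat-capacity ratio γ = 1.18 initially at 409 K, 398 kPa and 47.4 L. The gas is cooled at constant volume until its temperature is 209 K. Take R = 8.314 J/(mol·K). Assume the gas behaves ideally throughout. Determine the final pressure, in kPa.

Isochoric: V stays 47.4 L; P/T = const ⇒ T₂ = 209 K, P₂ = 203 kPa.

203 kPa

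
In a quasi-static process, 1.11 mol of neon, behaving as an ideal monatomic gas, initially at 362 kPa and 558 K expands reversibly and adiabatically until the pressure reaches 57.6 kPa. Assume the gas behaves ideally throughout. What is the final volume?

42.9 L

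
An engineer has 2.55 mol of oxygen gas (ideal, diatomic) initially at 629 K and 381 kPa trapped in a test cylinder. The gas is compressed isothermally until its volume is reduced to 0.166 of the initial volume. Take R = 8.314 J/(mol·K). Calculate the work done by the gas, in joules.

-23900 J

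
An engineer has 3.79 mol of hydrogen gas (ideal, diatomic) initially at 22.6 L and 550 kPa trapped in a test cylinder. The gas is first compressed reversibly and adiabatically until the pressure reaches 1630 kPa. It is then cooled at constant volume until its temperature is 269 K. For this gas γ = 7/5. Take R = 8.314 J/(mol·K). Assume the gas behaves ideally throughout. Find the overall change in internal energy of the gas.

-9880 J

T₁ = P₁V₁/(nR) = 550×22.6/(3.79×8.314) = 394 K.
Step 1 — Adiabatic: T₂/T₁ = (P₂/P₁)^((γ−1)/γ) ⇒ T₂ = 394×(2.96)^0.286 = 538 K; V₂ = 10.4 L.
ΔU = nCvΔT = 3.79×20.8×(538−394) = 11300 J.
Q = 0 for an adiabatic process, so W = −ΔU = -11300 J.
State after step 1: P = 1630 kPa, V = 10.4 L, T = 538 K.
Step 2 — Isochoric: V stays 10.4 L; P/T = const ⇒ T₂ = 269 K, P₂ = 815 kPa.
W = 0 (no volume change).
ΔU = nCvΔT = 3.79×20.8×(269−538) = -21200 J.
Q = ΔU = -21200 J.
Net over both steps: W = -11300 J, Q = -21200 J, ΔU = -9880 J.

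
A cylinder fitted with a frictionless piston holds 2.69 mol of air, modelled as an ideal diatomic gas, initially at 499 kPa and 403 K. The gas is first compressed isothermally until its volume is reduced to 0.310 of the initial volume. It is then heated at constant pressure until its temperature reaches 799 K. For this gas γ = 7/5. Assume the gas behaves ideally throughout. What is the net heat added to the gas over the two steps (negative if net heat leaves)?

20400 J

V₁ = nRT₁/P₁ = 2.69×8.314×403/499 = 18.1 L.
Step 1 — Isothermal: T stays 403 K; PV = const ⇒ V₂ = 5.60 L, P₂ = 1610 kPa.
ΔU = 0 (ideal gas, T constant).
W = nRT ln(V₂/V₁) = 2.69×8.314×403×ln(0.310) = -10600 J.
Q = ΔU + W = -10600 J.
State after step 1: P = 1610 kPa, V = 5.60 L, T = 403 K.
Step 2 — Isobaric: P stays 1610 kPa; V/T = const ⇒ T₂ = 799 K, V₂ = 11.1 L.
W = PΔV = 1610×(11.1−5.60) kPa·L = 8860 J.
ΔU = nCvΔT = 2.69×20.8×(799−403) = 22100 J.
Q = ΔU + W = nCpΔT = 31000 J.
Net over both steps: W = -1700 J, Q = 20400 J, ΔU = 22100 J.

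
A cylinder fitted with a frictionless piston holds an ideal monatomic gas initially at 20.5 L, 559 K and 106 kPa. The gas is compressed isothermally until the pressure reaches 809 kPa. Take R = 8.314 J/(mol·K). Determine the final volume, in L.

Isothermal: T stays 559 K; PV = const ⇒ V₂ = 2.69 L, P₂ = 809 kPa.

2.69 L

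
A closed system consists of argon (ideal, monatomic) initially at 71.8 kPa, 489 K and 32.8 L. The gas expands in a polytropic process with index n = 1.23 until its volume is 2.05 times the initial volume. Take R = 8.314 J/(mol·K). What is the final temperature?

Polytropic n=1.23: T₂ = T₁(V₁/V₂)^(n−1) = 489×(0.488)^0.23 = 415 K; P₂ = P₁(V₁/V₂)^n = 29.7 kPa.

415 K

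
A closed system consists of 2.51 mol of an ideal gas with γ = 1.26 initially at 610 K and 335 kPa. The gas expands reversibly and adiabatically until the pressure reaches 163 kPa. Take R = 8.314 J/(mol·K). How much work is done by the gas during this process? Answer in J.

6760 J

V₁ = nRT₁/P₁ = 2.51×8.314×610/335 = 38.0 L.
Adiabatic: T₂/T₁ = (P₂/P₁)^((γ−1)/γ) ⇒ T₂ = 610×(0.487)^0.206 = 526 K; V₂ = 67.3 L.
ΔU = nCvΔT = 2.51×32.0×(526−610) = -6760 J.
Q = 0 for an adiabatic process, so W = −ΔU = 6760 J.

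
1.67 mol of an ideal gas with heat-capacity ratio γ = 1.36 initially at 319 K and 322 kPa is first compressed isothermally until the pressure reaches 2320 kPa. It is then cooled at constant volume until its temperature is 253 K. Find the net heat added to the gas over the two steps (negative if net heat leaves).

-11300 J

V₁ = nRT₁/P₁ = 1.67×8.314×319/322 = 13.8 L.
Step 1 — Isothermal: T stays 319 K; PV = const ⇒ V₂ = 1.91 L, P₂ = 2320 kPa.
ΔU = 0 (ideal gas, T constant).
W = nRT ln(V₂/V₁) = 1.67×8.314×319×ln(0.139) = -8750 J.
Q = ΔU + W = -8750 J.
State after step 1: P = 2320 kPa, V = 1.91 L, T = 319 K.
Step 2 — Isochoric: V stays 1.91 L; P/T = const ⇒ T₂ = 253 K, P₂ = 1840 kPa.
W = 0 (no volume change).
ΔU = nCvΔT = 1.67×23.1×(253−319) = -2550 J.
Q = ΔU = -2550 J.
Net over both steps: W = -8750 J, Q = -11300 J, ΔU = -2550 J.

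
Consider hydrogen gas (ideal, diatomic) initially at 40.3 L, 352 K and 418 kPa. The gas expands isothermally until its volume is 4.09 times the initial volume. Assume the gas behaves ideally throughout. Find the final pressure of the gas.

102 kPa

Isothermal: T stays 352 K; PV = const ⇒ V₂ = 165 L, P₂ = 102 kPa.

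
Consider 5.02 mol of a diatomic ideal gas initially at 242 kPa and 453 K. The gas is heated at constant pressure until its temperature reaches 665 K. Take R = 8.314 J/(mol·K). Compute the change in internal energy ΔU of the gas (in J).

22100 J

V₁ = nRT₁/P₁ = 5.02×8.314×453/242 = 78.1 L.
Isobaric: P stays 242 kPa; V/T = const ⇒ T₂ = 665 K, V₂ = 115 L.
For an ideal gas ΔU = nCvΔT with Cv = (5/2)R = 20.8 J/(mol·K).
ΔU = 5.02×20.8×(665−453) = 22100 J.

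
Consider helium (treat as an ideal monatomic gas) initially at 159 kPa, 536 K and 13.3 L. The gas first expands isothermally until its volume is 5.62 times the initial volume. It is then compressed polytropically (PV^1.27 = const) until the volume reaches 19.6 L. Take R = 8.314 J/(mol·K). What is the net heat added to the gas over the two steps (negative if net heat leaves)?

1620 J

n = P₁V₁/(RT₁) = 159×13.3/(8.314×536) = 0.475 mol.
Step 1 — Isothermal: T stays 536 K; PV = const ⇒ V₂ = 74.7 L, P₂ = 28.3 kPa.
ΔU = 0 (ideal gas, T constant).
W = nRT ln(V₂/V₁) = 0.475×8.314×536×ln(5.62) = 3650 J.
Q = ΔU + W = 3650 J.
State after step 1: P = 28.3 kPa, V = 74.7 L, T = 536 K.
Step 2 — Polytropic n=1.27: T₂ = T₁(V₁/V₂)^(n−1) = 536×(3.81)^0.27 = 769 K; P₂ = P₁(V₁/V₂)^n = 155 kPa.
W = (P₁V₁−P₂V₂)/(n−1) = (28.3×74.7−155×19.6)/0.27 = -3410 J.
ΔU = nCvΔT = 0.475×12.5×(769−536) = 1380 J.
Q = ΔU + W = -2030 J.
Net over both steps: W = 241 J, Q = 1620 J, ΔU = 1380 J.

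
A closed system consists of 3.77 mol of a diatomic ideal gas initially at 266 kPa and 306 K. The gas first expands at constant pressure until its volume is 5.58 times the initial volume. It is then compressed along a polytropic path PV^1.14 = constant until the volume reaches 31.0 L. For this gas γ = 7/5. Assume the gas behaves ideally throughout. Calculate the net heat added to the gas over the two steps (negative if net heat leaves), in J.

79400 J

V₁ = nRT₁/P₁ = 3.77×8.314×306/266 = 36.1 L.
Step 1 — Isobaric: P stays 266 kPa; V/T = const ⇒ T₂ = 1710 K, V₂ = 201 L.
W = PΔV = 266×(201−36.1) kPa·L = 43900 J.
ΔU = nCvΔT = 3.77×20.8×(1710−306) = 110000 J.
Q = ΔU + W = nCpΔT = 154000 J.
State after step 1: P = 266 kPa, V = 201 L, T = 1710 K.
Step 2 — Polytropic n=1.14: T₂ = T₁(V₁/V₂)^(n−1) = 1710×(6.49)^0.14 = 2220 K; P₂ = P₁(V₁/V₂)^n = 2240 kPa.
W = (P₁V₁−P₂V₂)/(n−1) = (266×201−2240×31.0)/0.14 = -114000 J.
ΔU = nCvΔT = 3.77×20.8×(2220−1710) = 40000 J.
Q = ΔU + W = -74400 J.
Net over both steps: W = -70500 J, Q = 79400 J, ΔU = 150000 J.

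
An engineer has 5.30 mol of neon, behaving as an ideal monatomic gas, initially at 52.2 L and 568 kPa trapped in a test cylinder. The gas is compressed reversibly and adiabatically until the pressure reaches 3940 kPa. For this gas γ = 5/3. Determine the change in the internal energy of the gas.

52000 J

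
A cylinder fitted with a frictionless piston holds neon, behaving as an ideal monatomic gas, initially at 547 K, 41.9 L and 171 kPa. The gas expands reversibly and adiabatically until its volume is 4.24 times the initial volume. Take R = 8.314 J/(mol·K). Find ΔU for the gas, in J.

n = P₁V₁/(RT₁) = 171×41.9/(8.314×547) = 1.58 mol.
Adiabatic: TV^(γ−1) = const ⇒ T₂ = 547×(0.236)^0.667 = 209 K; PV^γ = const ⇒ P₂ = 15.4 kPa.
For an ideal gas ΔU = nCvΔT with Cv = (3/2)R = 12.5 J/(mol·K).
ΔU = 1.58×12.5×(209−547) = -6640 J.

-6640 J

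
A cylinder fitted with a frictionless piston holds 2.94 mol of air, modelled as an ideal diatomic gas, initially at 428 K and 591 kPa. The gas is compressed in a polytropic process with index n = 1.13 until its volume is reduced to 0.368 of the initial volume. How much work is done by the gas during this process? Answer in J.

-11200 J

V₁ = nRT₁/P₁ = 2.94×8.314×428/591 = 17.7 L.
Polytropic n=1.13: T₂ = T₁(V₁/V₂)^(n−1) = 428×(2.72)^0.13 = 487 K; P₂ = P₁(V₁/V₂)^n = 1830 kPa.
W = (P₁V₁−P₂V₂)/(n−1) = (591×17.7−1830×6.51)/0.13 = -11200 J.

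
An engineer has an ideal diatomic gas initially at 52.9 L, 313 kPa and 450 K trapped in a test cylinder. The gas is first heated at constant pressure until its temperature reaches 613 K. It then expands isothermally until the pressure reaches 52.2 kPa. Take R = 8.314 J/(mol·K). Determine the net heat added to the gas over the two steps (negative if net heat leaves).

n = P₁V₁/(RT₁) = 313×52.9/(8.314×450) = 4.43 mol.
Step 1 — Isobaric: P stays 313 kPa; V/T = const ⇒ T₂ = 613 K, V₂ = 72.1 L.
W = PΔV = 313×(72.1−52.9) kPa·L = 6000 J.
ΔU = nCvΔT = 4.43×20.8×(613−450) = 15000 J.
Q = ΔU + W = nCpΔT = 21000 J.
State after step 1: P = 313 kPa, V = 72.1 L, T = 613 K.
Step 2 — Isothermal: T stays 613 K; PV = const ⇒ V₂ = 432 L, P₂ = 52.2 kPa.
ΔU = 0 (ideal gas, T constant).
W = nRT ln(V₂/V₁) = 4.43×8.314×613×ln(6.00) = 40400 J.
Q = ΔU + W = 40400 J.
Net over both steps: W = 46400 J, Q = 61400 J, ΔU = 15000 J.

61400 J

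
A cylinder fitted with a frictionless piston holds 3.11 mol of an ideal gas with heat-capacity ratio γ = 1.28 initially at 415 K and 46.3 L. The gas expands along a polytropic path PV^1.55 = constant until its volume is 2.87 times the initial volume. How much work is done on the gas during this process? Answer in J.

-8580 J

P₁ = nRT₁/V₁ = 3.11×8.314×415/46.3 = 232 kPa.
Polytropic n=1.55: T₂ = T₁(V₁/V₂)^(n−1) = 415×(0.348)^0.55 = 232 K; P₂ = P₁(V₁/V₂)^n = 45.2 kPa.
W = (P₁V₁−P₂V₂)/(n−1) = (232×46.3−45.2×133)/0.55 = 8580 J.
Work done on the gas = −W_by = -8580 J.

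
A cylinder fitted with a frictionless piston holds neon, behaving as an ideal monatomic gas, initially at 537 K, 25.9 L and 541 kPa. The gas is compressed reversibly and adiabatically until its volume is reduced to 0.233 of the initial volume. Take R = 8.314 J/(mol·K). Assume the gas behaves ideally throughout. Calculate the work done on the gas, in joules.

n = P₁V₁/(RT₁) = 541×25.9/(8.314×537) = 3.14 mol.
Adiabatic: TV^(γ−1) = const ⇒ T₂ = 537×(4.29)^0.667 = 1420 K; PV^γ = const ⇒ P₂ = 6130 kPa.
ΔU = nCvΔT = 3.14×12.5×(1420−537) = 34500 J.
Q = 0 for an adiabatic process, so W = −ΔU = -34500 J.
Work done on the gas = −W_by = 34500 J.

34500 J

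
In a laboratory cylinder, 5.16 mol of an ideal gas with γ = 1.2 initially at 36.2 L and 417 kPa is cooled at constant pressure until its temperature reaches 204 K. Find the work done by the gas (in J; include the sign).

T₁ = P₁V₁/(nR) = 417×36.2/(5.16×8.314) = 352 K.
Isobaric: P stays 417 kPa; V/T = const ⇒ T₂ = 204 K, V₂ = 21.0 L.
W = PΔV = 417×(21.0−36.2) kPa·L = -6340 J.

-6340 J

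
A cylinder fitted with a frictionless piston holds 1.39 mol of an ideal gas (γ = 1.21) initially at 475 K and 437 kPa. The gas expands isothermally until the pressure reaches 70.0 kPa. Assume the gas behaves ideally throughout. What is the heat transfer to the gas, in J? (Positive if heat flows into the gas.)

10100 J

V₁ = nRT₁/P₁ = 1.39×8.314×475/437 = 12.6 L.
Isothermal: T stays 475 K; PV = const ⇒ V₂ = 78.4 L, P₂ = 70.0 kPa.
ΔU = 0 (ideal gas, T constant).
W = nRT ln(V₂/V₁) = 1.39×8.314×475×ln(6.24) = 10100 J.
Q = ΔU + W = 10100 J.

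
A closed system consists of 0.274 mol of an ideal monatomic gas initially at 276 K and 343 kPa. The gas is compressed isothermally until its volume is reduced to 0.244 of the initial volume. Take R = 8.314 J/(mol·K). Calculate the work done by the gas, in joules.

V₁ = nRT₁/P₁ = 0.274×8.314×276/343 = 1.83 L.
Isothermal: T stays 276 K; PV = const ⇒ V₂ = 0.447 L, P₂ = 1410 kPa.
W = nRT ln(V₂/V₁) = 0.274×8.314×276×ln(0.244) = -887 J.

-887 J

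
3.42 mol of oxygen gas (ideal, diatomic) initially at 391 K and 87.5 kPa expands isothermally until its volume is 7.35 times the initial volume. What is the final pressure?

V₁ = nRT₁/P₁ = 3.42×8.314×391/87.5 = 127 L.
Isothermal: T stays 391 K; PV = const ⇒ V₂ = 934 L, P₂ = 11.9 kPa.

11.9 kPa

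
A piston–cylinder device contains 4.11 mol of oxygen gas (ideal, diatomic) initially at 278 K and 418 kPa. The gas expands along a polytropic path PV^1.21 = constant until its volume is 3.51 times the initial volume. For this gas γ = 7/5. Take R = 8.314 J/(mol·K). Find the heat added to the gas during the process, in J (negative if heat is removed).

V₁ = nRT₁/P₁ = 4.11×8.314×278/418 = 22.7 L.
Polytropic n=1.21: T₂ = T₁(V₁/V₂)^(n−1) = 278×(0.285)^0.21 = 214 K; P₂ = P₁(V₁/V₂)^n = 91.5 kPa.
W = (P₁V₁−P₂V₂)/(n−1) = (418×22.7−91.5×79.8)/0.21 = 10500 J.
ΔU = nCvΔT = 4.11×20.8×(214−278) = -5500 J.
Q = ΔU + W = 4980 J.

4980 J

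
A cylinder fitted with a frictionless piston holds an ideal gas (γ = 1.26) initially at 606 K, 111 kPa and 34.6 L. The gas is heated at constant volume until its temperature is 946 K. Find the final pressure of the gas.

Isochoric: V stays 34.6 L; P/T = const ⇒ T₂ = 946 K, P₂ = 173 kPa.

173 kPa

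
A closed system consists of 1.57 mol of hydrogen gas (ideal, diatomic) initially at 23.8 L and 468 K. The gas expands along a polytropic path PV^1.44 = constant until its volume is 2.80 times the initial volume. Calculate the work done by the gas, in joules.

5060 J

P₁ = nRT₁/V₁ = 1.57×8.314×468/23.8 = 257 kPa.
Polytropic n=1.44: T₂ = T₁(V₁/V₂)^(n−1) = 468×(0.357)^0.44 = 298 K; P₂ = P₁(V₁/V₂)^n = 58.3 kPa.
W = (P₁V₁−P₂V₂)/(n−1) = (257×23.8−58.3×66.6)/0.44 = 5060 J.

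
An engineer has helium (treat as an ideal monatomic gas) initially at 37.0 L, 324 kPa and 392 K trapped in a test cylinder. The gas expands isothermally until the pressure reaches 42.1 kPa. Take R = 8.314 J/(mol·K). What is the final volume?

285 L

Isothermal: T stays 392 K; PV = const ⇒ V₂ = 285 L, P₂ = 42.1 kPa.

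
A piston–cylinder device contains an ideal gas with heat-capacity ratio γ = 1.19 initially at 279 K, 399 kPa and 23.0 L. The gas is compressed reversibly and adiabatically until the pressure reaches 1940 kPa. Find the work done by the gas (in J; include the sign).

-13900 J

n = P₁V₁/(RT₁) = 399×23.0/(8.314×279) = 3.96 mol.
Adiabatic: T₂/T₁ = (P₂/P₁)^((γ−1)/γ) ⇒ T₂ = 279×(4.86)^0.160 = 359 K; V₂ = 6.09 L.
ΔU = nCvΔT = 3.96×43.8×(359−279) = 13900 J.
Q = 0 for an adiabatic process, so W = −ΔU = -13900 J.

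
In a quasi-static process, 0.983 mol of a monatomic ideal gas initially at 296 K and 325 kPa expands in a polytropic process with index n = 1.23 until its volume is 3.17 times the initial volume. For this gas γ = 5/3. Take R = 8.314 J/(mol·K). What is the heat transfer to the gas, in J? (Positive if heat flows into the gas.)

1610 J

V₁ = nRT₁/P₁ = 0.983×8.314×296/325 = 7.44 L.
Polytropic n=1.23: T₂ = T₁(V₁/V₂)^(n−1) = 296×(0.315)^0.23 = 227 K; P₂ = P₁(V₁/V₂)^n = 78.6 kPa.
W = (P₁V₁−P₂V₂)/(n−1) = (325×7.44−78.6×23.6)/0.23 = 2450 J.
ΔU = nCvΔT = 0.983×12.5×(227−296) = -846 J.
Q = ΔU + W = 1610 J.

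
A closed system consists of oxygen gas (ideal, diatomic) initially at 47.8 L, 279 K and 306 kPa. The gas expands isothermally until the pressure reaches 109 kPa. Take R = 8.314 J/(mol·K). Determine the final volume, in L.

134 L

Isothermal: T stays 279 K; PV = const ⇒ V₂ = 134 L, P₂ = 109 kPa.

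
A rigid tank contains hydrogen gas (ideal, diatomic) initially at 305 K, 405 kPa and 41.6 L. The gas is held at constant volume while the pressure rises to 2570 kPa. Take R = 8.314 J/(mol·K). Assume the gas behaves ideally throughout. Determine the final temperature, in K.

Isochoric: V stays 41.6 L; P/T = const ⇒ T₂ = 1940 K, P₂ = 2570 kPa.

1940 K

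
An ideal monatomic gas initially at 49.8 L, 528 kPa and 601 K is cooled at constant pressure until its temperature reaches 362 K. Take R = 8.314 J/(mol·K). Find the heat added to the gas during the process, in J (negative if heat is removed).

-26100 J

n = P₁V₁/(RT₁) = 528×49.8/(8.314×601) = 5.26 mol.
Isobaric: P stays 528 kPa; V/T = const ⇒ T₂ = 362 K, V₂ = 30.0 L.
W = PΔV = 528×(30.0−49.8) kPa·L = -10500 J.
ΔU = nCvΔT = 5.26×12.5×(362−601) = -15700 J.
Q = ΔU + W = nCpΔT = -26100 J.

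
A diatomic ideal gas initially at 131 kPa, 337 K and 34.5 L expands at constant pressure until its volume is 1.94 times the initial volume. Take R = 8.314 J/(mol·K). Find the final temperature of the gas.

Isobaric: P stays 131 kPa; V/T = const ⇒ T₂ = 654 K, V₂ = 66.9 L.

654 K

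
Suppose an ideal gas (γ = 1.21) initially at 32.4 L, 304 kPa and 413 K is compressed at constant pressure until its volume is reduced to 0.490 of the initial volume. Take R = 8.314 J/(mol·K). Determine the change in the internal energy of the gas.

-23900 J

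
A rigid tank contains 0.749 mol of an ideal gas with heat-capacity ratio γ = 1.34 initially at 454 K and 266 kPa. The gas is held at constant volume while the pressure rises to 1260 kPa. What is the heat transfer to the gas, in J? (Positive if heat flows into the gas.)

31100 J

V₁ = nRT₁/P₁ = 0.749×8.314×454/266 = 10.6 L.
Isochoric: V stays 10.6 L; P/T = const ⇒ T₂ = 2150 K, P₂ = 1260 kPa.
W = 0 (no volume change).
ΔU = nCvΔT = 0.749×24.5×(2150−454) = 31100 J.
Q = ΔU = 31100 J.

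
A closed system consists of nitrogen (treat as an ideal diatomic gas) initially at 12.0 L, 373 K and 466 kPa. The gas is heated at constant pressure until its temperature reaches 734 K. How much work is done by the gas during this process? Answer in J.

5410 J

n = P₁V₁/(RT₁) = 466×12.0/(8.314×373) = 1.80 mol.
Isobaric: P stays 466 kPa; V/T = const ⇒ T₂ = 734 K, V₂ = 23.6 L.
W = PΔV = 466×(23.6−12.0) kPa·L = 5410 J.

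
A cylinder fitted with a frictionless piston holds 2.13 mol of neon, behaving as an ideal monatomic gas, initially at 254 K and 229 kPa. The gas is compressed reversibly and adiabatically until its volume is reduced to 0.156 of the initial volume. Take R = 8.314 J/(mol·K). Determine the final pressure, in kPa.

V₁ = nRT₁/P₁ = 2.13×8.314×254/229 = 19.6 L.
Adiabatic: TV^(γ−1) = const ⇒ T₂ = 254×(6.41)^0.667 = 876 K; PV^γ = const ⇒ P₂ = 5070 kPa.

5070 kPa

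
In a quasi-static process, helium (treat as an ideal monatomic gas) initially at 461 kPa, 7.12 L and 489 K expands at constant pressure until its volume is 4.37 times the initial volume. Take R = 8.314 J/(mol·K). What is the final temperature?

2140 K

Isobaric: P stays 461 kPa; V/T = const ⇒ T₂ = 2140 K, V₂ = 31.1 L.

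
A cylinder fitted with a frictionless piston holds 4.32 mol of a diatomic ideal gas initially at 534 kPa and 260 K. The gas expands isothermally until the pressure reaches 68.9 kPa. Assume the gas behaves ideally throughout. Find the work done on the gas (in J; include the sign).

V₁ = nRT₁/P₁ = 4.32×8.314×260/534 = 17.5 L.
Isothermal: T stays 260 K; PV = const ⇒ V₂ = 136 L, P₂ = 68.9 kPa.
W = nRT ln(V₂/V₁) = 4.32×8.314×260×ln(7.75) = 19100 J.
Work done on the gas = −W_by = -19100 J.

-19100 J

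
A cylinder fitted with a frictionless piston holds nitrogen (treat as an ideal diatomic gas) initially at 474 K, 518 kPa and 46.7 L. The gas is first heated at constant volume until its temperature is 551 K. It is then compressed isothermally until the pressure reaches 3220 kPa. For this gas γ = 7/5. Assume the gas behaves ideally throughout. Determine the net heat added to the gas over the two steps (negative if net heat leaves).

n = P₁V₁/(RT₁) = 518×46.7/(8.314×474) = 6.14 mol.
Step 1 — Isochoric: V stays 46.7 L; P/T = const ⇒ T₂ = 551 K, P₂ = 602 kPa.
W = 0 (no volume change).
ΔU = nCvΔT = 6.14×20.8×(551−474) = 9820 J.
Q = ΔU = 9820 J.
State after step 1: P = 602 kPa, V = 46.7 L, T = 551 K.
Step 2 — Isothermal: T stays 551 K; PV = const ⇒ V₂ = 8.73 L, P₂ = 3220 kPa.
ΔU = 0 (ideal gas, T constant).
W = nRT ln(V₂/V₁) = 6.14×8.314×551×ln(0.187) = -47100 J.
Q = ΔU + W = -47100 J.
Net over both steps: W = -47100 J, Q = -37300 J, ΔU = 9820 J.

-37300 J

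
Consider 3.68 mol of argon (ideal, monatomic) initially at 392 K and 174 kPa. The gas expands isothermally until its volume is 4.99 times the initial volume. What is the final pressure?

V₁ = nRT₁/P₁ = 3.68×8.314×392/174 = 68.9 L.
Isothermal: T stays 392 K; PV = const ⇒ V₂ = 344 L, P₂ = 34.9 kPa.

34.9 kPa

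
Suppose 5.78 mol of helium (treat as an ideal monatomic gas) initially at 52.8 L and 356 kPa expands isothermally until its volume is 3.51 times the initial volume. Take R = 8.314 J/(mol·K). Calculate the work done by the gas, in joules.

23600 J

T₁ = P₁V₁/(nR) = 356×52.8/(5.78×8.314) = 391 K.
Isothermal: T stays 391 K; PV = const ⇒ V₂ = 185 L, P₂ = 101 kPa.
W = nRT ln(V₂/V₁) = 5.78×8.314×391×ln(3.51) = 23600 J.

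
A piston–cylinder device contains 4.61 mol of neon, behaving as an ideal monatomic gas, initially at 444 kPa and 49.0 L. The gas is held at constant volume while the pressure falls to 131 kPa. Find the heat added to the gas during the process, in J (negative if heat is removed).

T₁ = P₁V₁/(nR) = 444×49.0/(4.61×8.314) = 568 K.
Isochoric: V stays 49.0 L; P/T = const ⇒ T₂ = 167 K, P₂ = 131 kPa.
W = 0 (no volume change).
ΔU = nCvΔT = 4.61×12.5×(167−568) = -23000 J.
Q = ΔU = -23000 J.

-23000 J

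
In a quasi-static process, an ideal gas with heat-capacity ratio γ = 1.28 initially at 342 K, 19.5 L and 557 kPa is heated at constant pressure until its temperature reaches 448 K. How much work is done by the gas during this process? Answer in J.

3370 J

n = P₁V₁/(RT₁) = 557×19.5/(8.314×342) = 3.82 mol.
Isobaric: P stays 557 kPa; V/T = const ⇒ T₂ = 448 K, V₂ = 25.5 L.
W = PΔV = 557×(25.5−19.5) kPa·L = 3370 J.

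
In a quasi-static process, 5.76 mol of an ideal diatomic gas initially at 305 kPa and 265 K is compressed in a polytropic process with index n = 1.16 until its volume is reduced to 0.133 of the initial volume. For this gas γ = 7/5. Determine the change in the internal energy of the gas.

V₁ = nRT₁/P₁ = 5.76×8.314×265/305 = 41.6 L.
Polytropic n=1.16: T₂ = T₁(V₁/V₂)^(n−1) = 265×(7.52)^0.16 = 366 K; P₂ = P₁(V₁/V₂)^n = 3170 kPa.
For an ideal gas ΔU = nCvΔT with Cv = (5/2)R = 20.8 J/(mol·K).
ΔU = 5.76×20.8×(366−265) = 12100 J.

12100 J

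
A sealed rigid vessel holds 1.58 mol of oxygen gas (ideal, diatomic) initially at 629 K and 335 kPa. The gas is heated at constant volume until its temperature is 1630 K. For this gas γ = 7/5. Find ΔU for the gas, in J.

32900 J

V₁ = nRT₁/P₁ = 1.58×8.314×629/335 = 24.7 L.
Isochoric: V stays 24.7 L; P/T = const ⇒ T₂ = 1630 K, P₂ = 868 kPa.
For an ideal gas ΔU = nCvΔT with Cv = (5/2)R = 20.8 J/(mol·K).
ΔU = 1.58×20.8×(1630−629) = 32900 J.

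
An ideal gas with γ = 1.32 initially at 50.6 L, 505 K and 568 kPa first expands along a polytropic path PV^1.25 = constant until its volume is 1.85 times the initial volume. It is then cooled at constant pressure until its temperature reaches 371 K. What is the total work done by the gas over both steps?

12900 J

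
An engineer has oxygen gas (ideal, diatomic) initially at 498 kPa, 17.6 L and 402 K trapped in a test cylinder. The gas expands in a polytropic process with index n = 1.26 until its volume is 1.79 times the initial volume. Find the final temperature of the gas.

346 K

Polytropic n=1.26: T₂ = T₁(V₁/V₂)^(n−1) = 402×(0.559)^0.26 = 346 K; P₂ = P₁(V₁/V₂)^n = 239 kPa.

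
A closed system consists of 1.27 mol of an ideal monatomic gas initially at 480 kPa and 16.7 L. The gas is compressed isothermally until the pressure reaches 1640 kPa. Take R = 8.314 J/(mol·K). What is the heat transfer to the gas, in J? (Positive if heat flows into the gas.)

-9850 J

T₁ = P₁V₁/(nR) = 480×16.7/(1.27×8.314) = 759 K.
Isothermal: T stays 759 K; PV = const ⇒ V₂ = 4.89 L, P₂ = 1640 kPa.
ΔU = 0 (ideal gas, T constant).
W = nRT ln(V₂/V₁) = 1.27×8.314×759×ln(0.293) = -9850 J.
Q = ΔU + W = -9850 J.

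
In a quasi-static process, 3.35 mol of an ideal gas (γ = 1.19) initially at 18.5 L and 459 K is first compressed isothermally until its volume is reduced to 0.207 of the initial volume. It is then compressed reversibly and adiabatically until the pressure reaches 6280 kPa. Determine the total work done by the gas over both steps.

P₁ = nRT₁/V₁ = 3.35×8.314×459/18.5 = 691 kPa.
Step 1 — Isothermal: T stays 459 K; PV = const ⇒ V₂ = 3.83 L, P₂ = 3340 kPa.
ΔU = 0 (ideal gas, T constant).
W = nRT ln(V₂/V₁) = 3.35×8.314×459×ln(0.207) = -20100 J.
Q = ΔU + W = -20100 J.
State after step 1: P = 3340 kPa, V = 3.83 L, T = 459 K.
Step 2 — Adiabatic: T₂/T₁ = (P₂/P₁)^((γ−1)/γ) ⇒ T₂ = 459×(1.88)^0.160 = 508 K; V₂ = 2.25 L.
ΔU = nCvΔT = 3.35×43.8×(508−459) = 7140 J.
Q = 0 for an adiabatic process, so W = −ΔU = -7140 J.
Net over both steps: W = -27300 J, Q = -20100 J, ΔU = 7140 J.

-27300 J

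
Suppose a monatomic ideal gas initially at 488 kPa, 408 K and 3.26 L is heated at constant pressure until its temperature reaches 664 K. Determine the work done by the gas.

n = P₁V₁/(RT₁) = 488×3.26/(8.314×408) = 0.469 mol.
Isobaric: P stays 488 kPa; V/T = const ⇒ T₂ = 664 K, V₂ = 5.31 L.
W = PΔV = 488×(5.31−3.26) kPa·L = 998 J.

998 J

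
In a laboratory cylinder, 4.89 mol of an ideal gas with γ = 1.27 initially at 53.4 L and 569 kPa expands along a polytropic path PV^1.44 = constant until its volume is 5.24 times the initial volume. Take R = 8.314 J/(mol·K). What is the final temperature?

T₁ = P₁V₁/(nR) = 569×53.4/(4.89×8.314) = 747 K.
Polytropic n=1.44: T₂ = T₁(V₁/V₂)^(n−1) = 747×(0.191)^0.44 = 361 K; P₂ = P₁(V₁/V₂)^n = 52.4 kPa.

361 K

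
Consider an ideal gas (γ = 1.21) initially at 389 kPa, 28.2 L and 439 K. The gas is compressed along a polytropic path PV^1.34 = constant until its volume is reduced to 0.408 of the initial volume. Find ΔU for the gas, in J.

n = P₁V₁/(RT₁) = 389×28.2/(8.314×439) = 3.01 mol.
Polytropic n=1.34: T₂ = T₁(V₁/V₂)^(n−1) = 439×(2.45)^0.34 = 595 K; P₂ = P₁(V₁/V₂)^n = 1290 kPa.
For an ideal gas ΔU = nCvΔT with Cv = R/(γ−1) = 39.6 J/(mol·K).
ΔU = 3.01×39.6×(595−439) = 18600 J.

18600 J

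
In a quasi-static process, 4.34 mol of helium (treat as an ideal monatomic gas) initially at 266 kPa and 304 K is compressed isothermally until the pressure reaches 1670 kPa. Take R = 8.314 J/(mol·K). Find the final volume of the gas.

6.57 L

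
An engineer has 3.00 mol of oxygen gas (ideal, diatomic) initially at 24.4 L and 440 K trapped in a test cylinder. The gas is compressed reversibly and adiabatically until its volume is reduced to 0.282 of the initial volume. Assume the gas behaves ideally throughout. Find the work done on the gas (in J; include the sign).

P₁ = nRT₁/V₁ = 3.00×8.314×440/24.4 = 450 kPa.
Adiabatic: TV^(γ−1) = const ⇒ T₂ = 440×(3.55)^0.400 = 730 K; PV^γ = const ⇒ P₂ = 2650 kPa.
ΔU = nCvΔT = 3.00×20.8×(730−440) = 18100 J.
Q = 0 for an adiabatic process, so W = −ΔU = -18100 J.
Work done on the gas = −W_by = 18100 J.

18100 J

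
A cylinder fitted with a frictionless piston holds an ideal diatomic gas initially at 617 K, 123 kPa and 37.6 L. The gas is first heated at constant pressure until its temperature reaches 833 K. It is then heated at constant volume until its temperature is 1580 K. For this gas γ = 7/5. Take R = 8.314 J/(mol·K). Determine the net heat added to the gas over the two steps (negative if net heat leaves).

19700 J

n = P₁V₁/(RT₁) = 123×37.6/(8.314×617) = 0.902 mol.
Step 1 — Isobaric: P stays 123 kPa; V/T = const ⇒ T₂ = 833 K, V₂ = 50.8 L.
W = PΔV = 123×(50.8−37.6) kPa·L = 1620 J.
ΔU = nCvΔT = 0.902×20.8×(833−617) = 4050 J.
Q = ΔU + W = nCpΔT = 5670 J.
State after step 1: P = 123 kPa, V = 50.8 L, T = 833 K.
Step 2 — Isochoric: V stays 50.8 L; P/T = const ⇒ T₂ = 1580 K, P₂ = 233 kPa.
W = 0 (no volume change).
ΔU = nCvΔT = 0.902×20.8×(1580−833) = 14000 J.
Q = ΔU = 14000 J.
Net over both steps: W = 1620 J, Q = 19700 J, ΔU = 18000 J.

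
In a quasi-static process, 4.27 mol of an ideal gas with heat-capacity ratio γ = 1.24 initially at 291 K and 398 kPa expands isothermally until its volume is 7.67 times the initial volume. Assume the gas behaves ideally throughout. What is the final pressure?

V₁ = nRT₁/P₁ = 4.27×8.314×291/398 = 26.0 L.
Isothermal: T stays 291 K; PV = const ⇒ V₂ = 199 L, P₂ = 51.9 kPa.

51.9 kPa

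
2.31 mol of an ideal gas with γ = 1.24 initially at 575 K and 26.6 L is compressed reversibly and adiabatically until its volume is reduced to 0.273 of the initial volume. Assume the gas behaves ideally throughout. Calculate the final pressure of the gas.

2080 kPa

P₁ = nRT₁/V₁ = 2.31×8.314×575/26.6 = 415 kPa.
Adiabatic: TV^(γ−1) = const ⇒ T₂ = 575×(3.66)^0.240 = 785 K; PV^γ = const ⇒ P₂ = 2080 kPa.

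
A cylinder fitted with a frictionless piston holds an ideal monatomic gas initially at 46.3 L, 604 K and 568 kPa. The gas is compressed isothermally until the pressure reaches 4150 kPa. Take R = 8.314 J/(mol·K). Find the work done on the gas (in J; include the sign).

n = P₁V₁/(RT₁) = 568×46.3/(8.314×604) = 5.24 mol.
Isothermal: T stays 604 K; PV = const ⇒ V₂ = 6.34 L, P₂ = 4150 kPa.
W = nRT ln(V₂/V₁) = 5.24×8.314×604×ln(0.137) = -52300 J.
Work done on the gas = −W_by = 52300 J.

52300 J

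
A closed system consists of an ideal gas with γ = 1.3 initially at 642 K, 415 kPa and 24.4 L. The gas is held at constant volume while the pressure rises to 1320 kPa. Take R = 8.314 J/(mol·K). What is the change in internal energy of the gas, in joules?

73600 J

n = P₁V₁/(RT₁) = 415×24.4/(8.314×642) = 1.90 mol.
Isochoric: V stays 24.4 L; P/T = const ⇒ T₂ = 2040 K, P₂ = 1320 kPa.
For an ideal gas ΔU = nCvΔT with Cv = R/(γ−1) = 27.7 J/(mol·K).
ΔU = 1.90×27.7×(2040−642) = 73600 J.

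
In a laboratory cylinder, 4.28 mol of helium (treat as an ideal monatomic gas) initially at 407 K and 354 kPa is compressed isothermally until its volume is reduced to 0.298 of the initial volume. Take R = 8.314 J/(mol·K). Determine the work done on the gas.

17500 J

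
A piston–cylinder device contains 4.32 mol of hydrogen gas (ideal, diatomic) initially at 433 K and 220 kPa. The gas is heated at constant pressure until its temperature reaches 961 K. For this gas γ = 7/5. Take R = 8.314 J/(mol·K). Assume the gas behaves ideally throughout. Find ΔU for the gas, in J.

47400 J

V₁ = nRT₁/P₁ = 4.32×8.314×433/220 = 70.7 L.
Isobaric: P stays 220 kPa; V/T = const ⇒ T₂ = 961 K, V₂ = 157 L.
For an ideal gas ΔU = nCvΔT with Cv = (5/2)R = 20.8 J/(mol·K).
ΔU = 4.32×20.8×(961−433) = 47400 J.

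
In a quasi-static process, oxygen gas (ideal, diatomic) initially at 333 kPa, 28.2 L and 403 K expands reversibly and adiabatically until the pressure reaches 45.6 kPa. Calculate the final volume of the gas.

Adiabatic: T₂/T₁ = (P₂/P₁)^((γ−1)/γ) ⇒ T₂ = 403×(0.137)^0.286 = 228 K; V₂ = 117 L.

117 L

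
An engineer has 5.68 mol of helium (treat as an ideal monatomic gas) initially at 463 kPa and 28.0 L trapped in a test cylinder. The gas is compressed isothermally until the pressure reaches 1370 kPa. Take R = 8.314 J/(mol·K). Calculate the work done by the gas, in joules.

-14100 J

T₁ = P₁V₁/(nR) = 463×28.0/(5.68×8.314) = 275 K.
Isothermal: T stays 275 K; PV = const ⇒ V₂ = 9.46 L, P₂ = 1370 kPa.
W = nRT ln(V₂/V₁) = 5.68×8.314×275×ln(0.338) = -14100 J.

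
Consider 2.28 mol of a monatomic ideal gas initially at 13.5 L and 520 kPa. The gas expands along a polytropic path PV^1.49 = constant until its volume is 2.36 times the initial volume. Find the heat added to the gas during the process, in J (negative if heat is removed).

T₁ = P₁V₁/(nR) = 520×13.5/(2.28×8.314) = 370 K.
Polytropic n=1.49: T₂ = T₁(V₁/V₂)^(n−1) = 370×(0.424)^0.49 = 243 K; P₂ = P₁(V₁/V₂)^n = 145 kPa.
W = (P₁V₁−P₂V₂)/(n−1) = (520×13.5−145×31.9)/0.49 = 4920 J.
ΔU = nCvΔT = 2.28×12.5×(243−370) = -3620 J.
Q = ΔU + W = 1300 J.

1300 J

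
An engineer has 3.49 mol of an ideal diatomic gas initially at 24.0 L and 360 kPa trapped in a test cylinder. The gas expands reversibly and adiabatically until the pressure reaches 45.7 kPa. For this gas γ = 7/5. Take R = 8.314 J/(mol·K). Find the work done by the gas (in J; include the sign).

9620 J

T₁ = P₁V₁/(nR) = 360×24.0/(3.49×8.314) = 298 K.
Adiabatic: T₂/T₁ = (P₂/P₁)^((γ−1)/γ) ⇒ T₂ = 298×(0.127)^0.286 = 165 K; V₂ = 105 L.
ΔU = nCvΔT = 3.49×20.8×(165−298) = -9620 J.
Q = 0 for an adiabatic process, so W = −ΔU = 9620 J.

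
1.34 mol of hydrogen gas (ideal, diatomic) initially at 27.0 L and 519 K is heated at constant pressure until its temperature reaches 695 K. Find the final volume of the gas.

P₁ = nRT₁/V₁ = 1.34×8.314×519/27.0 = 214 kPa.
Isobaric: P stays 214 kPa; V/T = const ⇒ T₂ = 695 K, V₂ = 36.2 L.

36.2 L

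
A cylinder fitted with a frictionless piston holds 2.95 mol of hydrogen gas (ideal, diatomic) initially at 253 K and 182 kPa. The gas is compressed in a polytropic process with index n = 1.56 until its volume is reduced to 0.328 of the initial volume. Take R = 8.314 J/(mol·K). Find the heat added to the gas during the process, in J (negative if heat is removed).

3840 J

V₁ = nRT₁/P₁ = 2.95×8.314×253/182 = 34.1 L.
Polytropic n=1.56: T₂ = T₁(V₁/V₂)^(n−1) = 253×(3.05)^0.56 = 472 K; P₂ = P₁(V₁/V₂)^n = 1040 kPa.
W = (P₁V₁−P₂V₂)/(n−1) = (182×34.1−1040×11.2)/0.56 = -9610 J.
ΔU = nCvΔT = 2.95×20.8×(472−253) = 13400 J.
Q = ΔU + W = 3840 J.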